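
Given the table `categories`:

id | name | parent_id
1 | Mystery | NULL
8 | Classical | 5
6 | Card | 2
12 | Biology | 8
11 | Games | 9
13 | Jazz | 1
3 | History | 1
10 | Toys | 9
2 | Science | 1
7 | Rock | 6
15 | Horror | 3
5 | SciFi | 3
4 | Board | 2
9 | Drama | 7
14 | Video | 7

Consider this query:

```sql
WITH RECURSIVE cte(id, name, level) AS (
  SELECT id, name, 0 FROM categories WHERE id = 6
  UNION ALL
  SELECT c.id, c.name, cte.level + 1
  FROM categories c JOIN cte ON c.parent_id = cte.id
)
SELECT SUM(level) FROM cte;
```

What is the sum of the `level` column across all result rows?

Base: id=6 (Card) at level 0.
Iteration 1: rows with parent_id in {6} -> Rock (id 7, level 1).
Iteration 2: rows with parent_id in {7} -> Drama (id 9, level 2), Video (id 14, level 2).
Iteration 3: rows with parent_id in {9,14} -> Toys (id 10, level 3), Games (id 11, level 3).
Iteration 4: no rows with parent_id in {10,11}; recursion stops.
SUM(level) = 0 + 1 + 2 + 2 + 3 + 3 = 11.

11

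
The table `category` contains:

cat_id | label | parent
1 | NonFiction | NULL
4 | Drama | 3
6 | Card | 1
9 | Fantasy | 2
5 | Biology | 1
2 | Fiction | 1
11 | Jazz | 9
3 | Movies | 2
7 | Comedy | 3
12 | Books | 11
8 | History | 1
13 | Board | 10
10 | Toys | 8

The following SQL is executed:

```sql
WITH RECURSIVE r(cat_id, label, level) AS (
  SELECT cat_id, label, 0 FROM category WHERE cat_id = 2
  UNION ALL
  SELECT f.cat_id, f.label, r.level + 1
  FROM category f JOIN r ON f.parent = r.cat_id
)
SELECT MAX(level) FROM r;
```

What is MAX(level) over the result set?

3

Base: cat_id=2 (Fiction) at level 0.
Iteration 1: rows with parent in {2} -> Movies (id 3, level 1), Fantasy (id 9, level 1).
Iteration 2: rows with parent in {3,9} -> Drama (id 4, level 2), Comedy (id 7, level 2), Jazz (id 11, level 2).
Iteration 3: rows with parent in {4,7,11} -> Books (id 12, level 3).
Iteration 4: no rows with parent in {12}; recursion stops.
level values: 0, 1, 1, 2, 2, 2, 3; the maximum is 3.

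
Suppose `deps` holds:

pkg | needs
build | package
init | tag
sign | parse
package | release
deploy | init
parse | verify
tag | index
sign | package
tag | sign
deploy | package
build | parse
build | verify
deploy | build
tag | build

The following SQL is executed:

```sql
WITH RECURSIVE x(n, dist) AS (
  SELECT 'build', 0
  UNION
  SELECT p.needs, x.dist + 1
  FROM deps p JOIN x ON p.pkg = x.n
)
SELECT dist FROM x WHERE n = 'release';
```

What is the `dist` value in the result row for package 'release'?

Base: (build, dist=0).
Iteration 1: edges from {build} -> (package, dist=1), (parse, dist=1), (verify, dist=1).
Iteration 2: edges from {package,parse,verify} -> (release, dist=2), (verify, dist=2).
Iteration 3: no outgoing edges from {release,verify}; recursion stops.

2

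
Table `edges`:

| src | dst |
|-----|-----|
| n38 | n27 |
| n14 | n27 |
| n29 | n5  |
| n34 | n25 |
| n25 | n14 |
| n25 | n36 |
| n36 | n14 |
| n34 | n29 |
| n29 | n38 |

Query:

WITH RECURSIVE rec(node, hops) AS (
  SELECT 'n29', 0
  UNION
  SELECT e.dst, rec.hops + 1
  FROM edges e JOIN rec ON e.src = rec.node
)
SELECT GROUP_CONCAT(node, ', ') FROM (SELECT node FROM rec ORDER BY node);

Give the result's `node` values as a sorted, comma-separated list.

n27, n29, n38, n5

Base: (n29, hops=0).
Iteration 1: edges from {n29} -> (n38, hops=1), (n5, hops=1).
Iteration 2: edges from {n38,n5} -> (n27, hops=2).
Iteration 3: no outgoing edges from {n27}; recursion stops.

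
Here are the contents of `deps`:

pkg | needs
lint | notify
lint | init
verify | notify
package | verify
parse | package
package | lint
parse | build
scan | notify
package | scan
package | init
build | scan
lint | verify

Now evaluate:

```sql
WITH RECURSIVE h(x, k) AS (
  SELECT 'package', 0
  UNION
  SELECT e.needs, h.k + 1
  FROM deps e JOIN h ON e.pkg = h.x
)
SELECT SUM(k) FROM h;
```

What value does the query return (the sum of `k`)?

Base: (package, k=0).
Iteration 1: edges from {package} -> (init, k=1), (lint, k=1), (scan, k=1), (verify, k=1).
Iteration 2: edges from {init,lint,scan,verify} -> (init, k=2), (notify, k=2), (verify, k=2). [UNION drops 2 duplicate row(s)]
Iteration 3: edges from {init,notify,verify} -> (notify, k=3).
Iteration 4: no outgoing edges from {notify}; recursion stops.
SUM(k) = 0 + 1 + 1 + 1 + 1 + 2 + 2 + 2 + 3 = 13.

13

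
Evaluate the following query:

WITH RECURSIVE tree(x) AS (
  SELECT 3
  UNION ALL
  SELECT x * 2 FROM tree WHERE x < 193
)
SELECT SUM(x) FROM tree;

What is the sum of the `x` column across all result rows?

765

Base: x=3.
Iteration 1: 3 < 193 holds -> x = 3 * 2 = 6.
Iteration 2: 6 < 193 holds -> x = 6 * 2 = 12.
Iteration 3: 12 < 193 holds -> x = 12 * 2 = 24.
Iteration 4: 24 < 193 holds -> x = 24 * 2 = 48.
Iteration 5: 48 < 193 holds -> x = 48 * 2 = 96.
Iteration 6: 96 < 193 holds -> x = 96 * 2 = 192.
Iteration 7: 192 < 193 holds -> x = 192 * 2 = 384.
Iteration 8: 384 < 193 fails; recursion stops.
SUM(x) = 3 + 6 + 12 + 24 + 48 + 96 + 192 + 384 = 765.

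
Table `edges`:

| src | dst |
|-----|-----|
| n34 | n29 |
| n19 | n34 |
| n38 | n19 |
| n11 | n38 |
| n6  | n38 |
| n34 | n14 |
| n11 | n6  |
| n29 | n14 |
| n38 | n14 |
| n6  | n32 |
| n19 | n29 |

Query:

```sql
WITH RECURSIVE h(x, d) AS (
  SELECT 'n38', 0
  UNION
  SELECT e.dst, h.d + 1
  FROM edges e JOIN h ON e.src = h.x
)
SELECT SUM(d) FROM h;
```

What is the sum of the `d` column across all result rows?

Base: (n38, d=0).
Iteration 1: edges from {n38} -> (n14, d=1), (n19, d=1).
Iteration 2: edges from {n14,n19} -> (n29, d=2), (n34, d=2).
Iteration 3: edges from {n29,n34} -> (n14, d=3), (n29, d=3). [UNION drops 1 duplicate row(s)]
Iteration 4: edges from {n14,n29} -> (n14, d=4).
Iteration 5: no outgoing edges from {n14}; recursion stops.
SUM(d) = 0 + 1 + 1 + 2 + 2 + 3 + 3 + 4 = 16.

16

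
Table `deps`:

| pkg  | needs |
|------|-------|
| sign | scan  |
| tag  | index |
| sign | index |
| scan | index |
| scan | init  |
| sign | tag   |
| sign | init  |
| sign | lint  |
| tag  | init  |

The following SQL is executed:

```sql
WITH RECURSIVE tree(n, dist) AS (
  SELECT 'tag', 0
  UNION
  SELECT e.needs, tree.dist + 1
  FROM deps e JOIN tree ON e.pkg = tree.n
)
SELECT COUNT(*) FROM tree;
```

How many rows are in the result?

Base: (tag, dist=0).
Iteration 1: edges from {tag} -> (index, dist=1), (init, dist=1).
Iteration 2: no outgoing edges from {index,init}; recursion stops.
Total rows emitted: 3.

3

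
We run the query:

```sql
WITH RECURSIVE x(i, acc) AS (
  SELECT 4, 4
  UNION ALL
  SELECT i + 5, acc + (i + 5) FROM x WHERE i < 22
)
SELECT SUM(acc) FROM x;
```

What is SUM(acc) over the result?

Base: i=4, acc=4.
Iteration 1: 4 < 22 holds -> i = 4 + 5 = 9, acc = 4 + 9 = 13.
Iteration 2: 9 < 22 holds -> i = 9 + 5 = 14, acc = 13 + 14 = 27.
Iteration 3: 14 < 22 holds -> i = 14 + 5 = 19, acc = 27 + 19 = 46.
Iteration 4: 19 < 22 holds -> i = 19 + 5 = 24, acc = 46 + 24 = 70.
Iteration 5: 24 < 22 fails; recursion stops.
SUM(acc) = 4 + 13 + 27 + 46 + 70 = 160.

160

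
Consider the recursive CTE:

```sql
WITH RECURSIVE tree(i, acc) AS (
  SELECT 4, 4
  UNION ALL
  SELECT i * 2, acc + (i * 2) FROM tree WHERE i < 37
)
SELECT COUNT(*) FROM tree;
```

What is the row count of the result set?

5

Base: i=4, acc=4.
Iteration 1: 4 < 37 holds -> i = 4 * 2 = 8, acc = 4 + 8 = 12.
Iteration 2: 8 < 37 holds -> i = 8 * 2 = 16, acc = 12 + 16 = 28.
Iteration 3: 16 < 37 holds -> i = 16 * 2 = 32, acc = 28 + 32 = 60.
Iteration 4: 32 < 37 holds -> i = 32 * 2 = 64, acc = 60 + 64 = 124.
Iteration 5: 64 < 37 fails; recursion stops.
Total rows emitted: 5.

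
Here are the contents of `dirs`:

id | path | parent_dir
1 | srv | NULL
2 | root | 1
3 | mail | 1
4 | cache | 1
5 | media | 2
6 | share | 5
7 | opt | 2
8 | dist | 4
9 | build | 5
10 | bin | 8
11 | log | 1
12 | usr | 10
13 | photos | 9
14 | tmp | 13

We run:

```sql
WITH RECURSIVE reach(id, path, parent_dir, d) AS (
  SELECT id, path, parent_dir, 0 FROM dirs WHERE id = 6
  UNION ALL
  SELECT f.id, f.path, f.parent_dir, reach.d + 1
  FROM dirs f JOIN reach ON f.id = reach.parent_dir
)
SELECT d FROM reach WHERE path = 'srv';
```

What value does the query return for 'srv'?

Base: id=6 (share), parent_dir=5, d 0.
Iteration 1: join on id=5 -> media (id 5, parent_dir=2, d 1).
Iteration 2: join on id=2 -> root (id 2, parent_dir=1, d 2).
Iteration 3: join on id=1 -> srv (id 1, parent_dir=NULL, d 3).
Iteration 4: parent_dir is NULL; no match; recursion stops.

3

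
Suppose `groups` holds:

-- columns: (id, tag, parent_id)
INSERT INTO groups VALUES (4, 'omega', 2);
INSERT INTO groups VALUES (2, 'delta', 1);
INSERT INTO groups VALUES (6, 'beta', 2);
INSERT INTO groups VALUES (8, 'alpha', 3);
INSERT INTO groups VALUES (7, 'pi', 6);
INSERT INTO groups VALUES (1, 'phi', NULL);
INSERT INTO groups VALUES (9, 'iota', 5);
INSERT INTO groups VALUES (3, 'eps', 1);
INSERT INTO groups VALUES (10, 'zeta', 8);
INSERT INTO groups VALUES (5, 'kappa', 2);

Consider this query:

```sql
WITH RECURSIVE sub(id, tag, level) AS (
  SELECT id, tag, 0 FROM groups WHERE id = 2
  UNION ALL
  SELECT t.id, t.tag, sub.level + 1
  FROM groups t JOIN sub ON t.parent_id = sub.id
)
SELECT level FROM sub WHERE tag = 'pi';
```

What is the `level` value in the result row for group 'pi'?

2

Base: id=2 (delta) at level 0.
Iteration 1: rows with parent_id in {2} -> omega (id 4, level 1), kappa (id 5, level 1), beta (id 6, level 1).
Iteration 2: rows with parent_id in {4,5,6} -> pi (id 7, level 2), iota (id 9, level 2).
Iteration 3: no rows with parent_id in {7,9}; recursion stops.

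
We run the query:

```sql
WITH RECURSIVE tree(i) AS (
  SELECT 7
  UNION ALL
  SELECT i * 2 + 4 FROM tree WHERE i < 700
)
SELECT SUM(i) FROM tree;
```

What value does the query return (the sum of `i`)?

1369

Base: i=7.
Iteration 1: 7 < 700 holds -> i = 7 * 2 + 4 = 18.
Iteration 2: 18 < 700 holds -> i = 18 * 2 + 4 = 40.
Iteration 3: 40 < 700 holds -> i = 40 * 2 + 4 = 84.
Iteration 4: 84 < 700 holds -> i = 84 * 2 + 4 = 172.
Iteration 5: 172 < 700 holds -> i = 172 * 2 + 4 = 348.
Iteration 6: 348 < 700 holds -> i = 348 * 2 + 4 = 700.
Iteration 7: 700 < 700 fails; recursion stops.
SUM(i) = 7 + 18 + 40 + 84 + 172 + 348 + 700 = 1369.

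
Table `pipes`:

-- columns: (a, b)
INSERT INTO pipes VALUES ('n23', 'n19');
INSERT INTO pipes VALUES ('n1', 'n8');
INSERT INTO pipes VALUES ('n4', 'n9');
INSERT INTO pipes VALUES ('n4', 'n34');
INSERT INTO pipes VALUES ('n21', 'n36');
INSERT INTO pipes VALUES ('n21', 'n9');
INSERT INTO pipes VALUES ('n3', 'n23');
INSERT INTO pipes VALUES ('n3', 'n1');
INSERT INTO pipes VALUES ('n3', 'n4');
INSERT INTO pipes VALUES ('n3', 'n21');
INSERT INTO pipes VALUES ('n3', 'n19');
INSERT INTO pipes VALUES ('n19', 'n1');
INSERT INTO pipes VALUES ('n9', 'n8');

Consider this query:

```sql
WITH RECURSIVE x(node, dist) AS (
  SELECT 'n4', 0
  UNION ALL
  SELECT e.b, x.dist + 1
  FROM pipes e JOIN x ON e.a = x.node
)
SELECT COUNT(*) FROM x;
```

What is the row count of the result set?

Base: (n4, dist=0).
Iteration 1: edges from {n4} -> (n34, dist=1), (n9, dist=1).
Iteration 2: edges from {n34,n9} -> (n8, dist=2).
Iteration 3: no outgoing edges from {n8}; recursion stops.
Total rows emitted: 4.

4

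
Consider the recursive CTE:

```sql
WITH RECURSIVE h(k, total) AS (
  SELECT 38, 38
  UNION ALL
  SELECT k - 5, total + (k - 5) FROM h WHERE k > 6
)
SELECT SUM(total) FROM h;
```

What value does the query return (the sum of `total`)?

Base: k=38, total=38.
Iteration 1: 38 > 6 holds -> k = 38 - 5 = 33, total = 38 + 33 = 71.
Iteration 2: 33 > 6 holds -> k = 33 - 5 = 28, total = 71 + 28 = 99.
Iteration 3: 28 > 6 holds -> k = 28 - 5 = 23, total = 99 + 23 = 122.
Iteration 4: 23 > 6 holds -> k = 23 - 5 = 18, total = 122 + 18 = 140.
Iteration 5: 18 > 6 holds -> k = 18 - 5 = 13, total = 140 + 13 = 153.
Iteration 6: 13 > 6 holds -> k = 13 - 5 = 8, total = 153 + 8 = 161.
Iteration 7: 8 > 6 holds -> k = 8 - 5 = 3, total = 161 + 3 = 164.
Iteration 8: 3 > 6 fails; recursion stops.
SUM(total) = 38 + 71 + 99 + 122 + 140 + 153 + 161 + 164 = 948.

948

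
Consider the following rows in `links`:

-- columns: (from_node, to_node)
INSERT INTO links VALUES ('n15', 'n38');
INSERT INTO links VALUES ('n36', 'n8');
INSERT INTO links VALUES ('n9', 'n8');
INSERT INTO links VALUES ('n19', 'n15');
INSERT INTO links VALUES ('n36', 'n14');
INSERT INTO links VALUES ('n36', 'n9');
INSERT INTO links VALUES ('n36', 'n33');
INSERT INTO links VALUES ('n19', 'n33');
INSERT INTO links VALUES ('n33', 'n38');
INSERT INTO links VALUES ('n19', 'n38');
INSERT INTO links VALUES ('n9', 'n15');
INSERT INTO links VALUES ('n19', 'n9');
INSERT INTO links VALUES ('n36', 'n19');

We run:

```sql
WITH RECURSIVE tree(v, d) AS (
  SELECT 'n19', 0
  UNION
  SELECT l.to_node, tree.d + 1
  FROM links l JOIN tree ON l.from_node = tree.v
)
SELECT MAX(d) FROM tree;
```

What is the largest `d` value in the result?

3

Base: (n19, d=0).
Iteration 1: edges from {n19} -> (n15, d=1), (n33, d=1), (n38, d=1), (n9, d=1).
Iteration 2: edges from {n15,n33,n38,n9} -> (n15, d=2), (n38, d=2), (n8, d=2). [UNION drops 1 duplicate row(s)]
Iteration 3: edges from {n15,n38,n8} -> (n38, d=3).
Iteration 4: no outgoing edges from {n38}; recursion stops.
d values: 0, 1, 1, 1, 1, 2, 2, 2, 3; the maximum is 3.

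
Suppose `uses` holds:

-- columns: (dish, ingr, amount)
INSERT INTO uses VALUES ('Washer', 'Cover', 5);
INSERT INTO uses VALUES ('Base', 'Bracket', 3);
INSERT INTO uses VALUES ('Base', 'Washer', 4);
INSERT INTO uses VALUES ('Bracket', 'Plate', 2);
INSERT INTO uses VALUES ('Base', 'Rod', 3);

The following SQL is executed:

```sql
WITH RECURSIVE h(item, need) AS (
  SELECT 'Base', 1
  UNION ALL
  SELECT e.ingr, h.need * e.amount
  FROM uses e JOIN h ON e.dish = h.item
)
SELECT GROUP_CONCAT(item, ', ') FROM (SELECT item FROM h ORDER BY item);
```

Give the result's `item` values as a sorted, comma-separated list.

Base: (Base, need=1).
Iteration 1: components of {Base} -> Bracket = 1*3 = 3, Rod = 1*3 = 3, Washer = 1*4 = 4.
Iteration 2: components of {Bracket,Rod,Washer} -> Cover = 4*5 = 20, Plate = 3*2 = 6.
Iteration 3: no further components; recursion stops.

Base, Bracket, Cover, Plate, Rod, Washer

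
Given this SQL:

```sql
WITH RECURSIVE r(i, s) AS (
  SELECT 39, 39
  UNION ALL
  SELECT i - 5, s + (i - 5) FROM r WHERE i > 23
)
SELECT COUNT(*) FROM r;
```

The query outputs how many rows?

Base: i=39, s=39.
Iteration 1: 39 > 23 holds -> i = 39 - 5 = 34, s = 39 + 34 = 73.
Iteration 2: 34 > 23 holds -> i = 34 - 5 = 29, s = 73 + 29 = 102.
Iteration 3: 29 > 23 holds -> i = 29 - 5 = 24, s = 102 + 24 = 126.
Iteration 4: 24 > 23 holds -> i = 24 - 5 = 19, s = 126 + 19 = 145.
Iteration 5: 19 > 23 fails; recursion stops.
Total rows emitted: 5.

5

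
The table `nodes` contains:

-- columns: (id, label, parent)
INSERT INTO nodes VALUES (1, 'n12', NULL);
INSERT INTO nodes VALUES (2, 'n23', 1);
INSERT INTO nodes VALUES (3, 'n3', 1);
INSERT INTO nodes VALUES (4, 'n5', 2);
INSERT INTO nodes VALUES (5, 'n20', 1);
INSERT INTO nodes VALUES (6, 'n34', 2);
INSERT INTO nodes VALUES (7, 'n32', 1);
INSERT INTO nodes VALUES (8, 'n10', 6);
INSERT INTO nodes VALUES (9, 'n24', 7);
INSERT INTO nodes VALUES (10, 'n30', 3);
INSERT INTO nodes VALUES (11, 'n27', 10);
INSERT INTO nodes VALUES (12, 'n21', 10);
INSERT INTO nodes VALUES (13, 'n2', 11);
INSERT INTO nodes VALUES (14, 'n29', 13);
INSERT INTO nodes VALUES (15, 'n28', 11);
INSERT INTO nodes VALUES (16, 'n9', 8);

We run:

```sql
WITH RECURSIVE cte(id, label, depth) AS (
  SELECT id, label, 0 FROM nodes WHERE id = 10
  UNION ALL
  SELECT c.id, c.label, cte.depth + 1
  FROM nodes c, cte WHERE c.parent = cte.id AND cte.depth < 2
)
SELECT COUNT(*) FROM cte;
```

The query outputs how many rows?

Base: id=10 (n30) at depth 0.
Iteration 1: rows with parent in {10} -> n27 (id 11, depth 1), n21 (id 12, depth 1).
Iteration 2: rows with parent in {11,12} -> n2 (id 13, depth 2), n28 (id 15, depth 2).
Iteration 3: depth < 2 fails for all current rows; recursion stops.
Total rows emitted: 5.

5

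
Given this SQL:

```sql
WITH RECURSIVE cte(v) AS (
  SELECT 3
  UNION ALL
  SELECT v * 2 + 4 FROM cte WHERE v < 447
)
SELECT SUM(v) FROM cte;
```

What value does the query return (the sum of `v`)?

1753

Base: v=3.
Iteration 1: 3 < 447 holds -> v = 3 * 2 + 4 = 10.
Iteration 2: 10 < 447 holds -> v = 10 * 2 + 4 = 24.
Iteration 3: 24 < 447 holds -> v = 24 * 2 + 4 = 52.
Iteration 4: 52 < 447 holds -> v = 52 * 2 + 4 = 108.
Iteration 5: 108 < 447 holds -> v = 108 * 2 + 4 = 220.
Iteration 6: 220 < 447 holds -> v = 220 * 2 + 4 = 444.
Iteration 7: 444 < 447 holds -> v = 444 * 2 + 4 = 892.
Iteration 8: 892 < 447 fails; recursion stops.
SUM(v) = 3 + 10 + 24 + 52 + 108 + 220 + 444 + 892 = 1753.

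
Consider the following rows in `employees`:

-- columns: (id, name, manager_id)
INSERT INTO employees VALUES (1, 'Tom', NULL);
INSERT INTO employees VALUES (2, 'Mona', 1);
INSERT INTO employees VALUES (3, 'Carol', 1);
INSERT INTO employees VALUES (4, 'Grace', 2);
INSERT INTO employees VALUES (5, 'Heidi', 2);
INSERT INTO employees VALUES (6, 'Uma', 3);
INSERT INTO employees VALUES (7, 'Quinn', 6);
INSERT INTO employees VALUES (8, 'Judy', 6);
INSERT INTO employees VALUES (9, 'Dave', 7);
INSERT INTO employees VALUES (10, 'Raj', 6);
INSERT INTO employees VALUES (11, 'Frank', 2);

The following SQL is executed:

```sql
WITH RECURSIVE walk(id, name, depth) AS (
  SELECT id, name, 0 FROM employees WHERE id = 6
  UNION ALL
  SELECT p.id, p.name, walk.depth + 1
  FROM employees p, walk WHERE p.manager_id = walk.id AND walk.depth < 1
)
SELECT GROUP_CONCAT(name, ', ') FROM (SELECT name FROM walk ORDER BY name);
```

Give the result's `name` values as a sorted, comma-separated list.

Judy, Quinn, Raj, Uma

Base: id=6 (Uma) at depth 0.
Iteration 1: rows with manager_id in {6} -> Quinn (id 7, depth 1), Judy (id 8, depth 1), Raj (id 10, depth 1).
Iteration 2: depth < 1 fails for all current rows; recursion stops.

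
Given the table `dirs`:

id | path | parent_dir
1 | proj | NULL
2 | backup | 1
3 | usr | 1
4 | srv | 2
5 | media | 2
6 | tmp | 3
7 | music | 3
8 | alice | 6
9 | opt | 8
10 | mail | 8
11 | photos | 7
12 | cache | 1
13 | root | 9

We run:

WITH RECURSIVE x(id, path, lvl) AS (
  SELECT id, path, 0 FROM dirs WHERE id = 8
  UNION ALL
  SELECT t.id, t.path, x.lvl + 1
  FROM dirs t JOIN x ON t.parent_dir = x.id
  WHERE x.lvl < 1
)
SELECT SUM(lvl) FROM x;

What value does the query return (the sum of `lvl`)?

Base: id=8 (alice) at lvl 0.
Iteration 1: rows with parent_dir in {8} -> opt (id 9, lvl 1), mail (id 10, lvl 1).
Iteration 2: lvl < 1 fails for all current rows; recursion stops.
SUM(lvl) = 0 + 1 + 1 = 2.

2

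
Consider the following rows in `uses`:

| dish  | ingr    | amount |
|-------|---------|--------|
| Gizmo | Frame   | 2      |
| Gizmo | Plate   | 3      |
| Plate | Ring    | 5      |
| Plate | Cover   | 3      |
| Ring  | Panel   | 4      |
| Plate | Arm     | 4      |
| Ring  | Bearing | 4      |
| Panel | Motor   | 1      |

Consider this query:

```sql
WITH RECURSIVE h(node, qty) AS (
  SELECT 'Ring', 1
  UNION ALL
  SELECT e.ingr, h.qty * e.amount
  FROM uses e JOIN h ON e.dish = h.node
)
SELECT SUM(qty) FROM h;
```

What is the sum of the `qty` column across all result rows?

13

Base: (Ring, qty=1).
Iteration 1: components of {Ring} -> Bearing = 1*4 = 4, Panel = 1*4 = 4.
Iteration 2: components of {Bearing,Panel} -> Motor = 4*1 = 4.
Iteration 3: no further components; recursion stops.
SUM(qty) = 1 + 4 + 4 + 4 = 13.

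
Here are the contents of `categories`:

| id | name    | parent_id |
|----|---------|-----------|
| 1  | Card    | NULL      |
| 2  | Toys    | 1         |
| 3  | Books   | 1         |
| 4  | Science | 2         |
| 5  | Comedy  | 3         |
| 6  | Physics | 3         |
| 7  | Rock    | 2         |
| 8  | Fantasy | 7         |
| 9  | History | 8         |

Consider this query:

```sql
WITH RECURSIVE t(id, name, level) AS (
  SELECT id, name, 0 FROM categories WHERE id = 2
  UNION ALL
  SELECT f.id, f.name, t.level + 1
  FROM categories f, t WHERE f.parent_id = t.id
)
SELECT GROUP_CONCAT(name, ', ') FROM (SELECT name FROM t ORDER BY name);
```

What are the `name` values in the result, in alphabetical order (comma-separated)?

Base: id=2 (Toys) at level 0.
Iteration 1: rows with parent_id in {2} -> Science (id 4, level 1), Rock (id 7, level 1).
Iteration 2: rows with parent_id in {4,7} -> Fantasy (id 8, level 2).
Iteration 3: rows with parent_id in {8} -> History (id 9, level 3).
Iteration 4: no rows with parent_id in {9}; recursion stops.

Fantasy, History, Rock, Science, Toys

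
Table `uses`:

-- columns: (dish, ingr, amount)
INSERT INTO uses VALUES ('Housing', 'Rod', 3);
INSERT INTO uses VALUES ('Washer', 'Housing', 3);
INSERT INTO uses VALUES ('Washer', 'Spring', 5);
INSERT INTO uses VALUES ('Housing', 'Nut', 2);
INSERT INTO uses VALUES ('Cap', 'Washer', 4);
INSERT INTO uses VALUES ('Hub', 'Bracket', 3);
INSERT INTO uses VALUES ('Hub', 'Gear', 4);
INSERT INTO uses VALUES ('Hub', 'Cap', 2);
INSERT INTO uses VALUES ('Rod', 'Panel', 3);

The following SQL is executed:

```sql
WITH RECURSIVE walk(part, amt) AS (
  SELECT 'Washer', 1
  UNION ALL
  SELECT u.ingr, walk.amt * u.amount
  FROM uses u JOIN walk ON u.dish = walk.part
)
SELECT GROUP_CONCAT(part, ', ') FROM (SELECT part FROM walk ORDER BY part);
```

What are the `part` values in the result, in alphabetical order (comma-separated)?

Base: (Washer, amt=1).
Iteration 1: components of {Washer} -> Housing = 1*3 = 3, Spring = 1*5 = 5.
Iteration 2: components of {Housing,Spring} -> Nut = 3*2 = 6, Rod = 3*3 = 9.
Iteration 3: components of {Nut,Rod} -> Panel = 9*3 = 27.
Iteration 4: no further components; recursion stops.

Housing, Nut, Panel, Rod, Spring, Washer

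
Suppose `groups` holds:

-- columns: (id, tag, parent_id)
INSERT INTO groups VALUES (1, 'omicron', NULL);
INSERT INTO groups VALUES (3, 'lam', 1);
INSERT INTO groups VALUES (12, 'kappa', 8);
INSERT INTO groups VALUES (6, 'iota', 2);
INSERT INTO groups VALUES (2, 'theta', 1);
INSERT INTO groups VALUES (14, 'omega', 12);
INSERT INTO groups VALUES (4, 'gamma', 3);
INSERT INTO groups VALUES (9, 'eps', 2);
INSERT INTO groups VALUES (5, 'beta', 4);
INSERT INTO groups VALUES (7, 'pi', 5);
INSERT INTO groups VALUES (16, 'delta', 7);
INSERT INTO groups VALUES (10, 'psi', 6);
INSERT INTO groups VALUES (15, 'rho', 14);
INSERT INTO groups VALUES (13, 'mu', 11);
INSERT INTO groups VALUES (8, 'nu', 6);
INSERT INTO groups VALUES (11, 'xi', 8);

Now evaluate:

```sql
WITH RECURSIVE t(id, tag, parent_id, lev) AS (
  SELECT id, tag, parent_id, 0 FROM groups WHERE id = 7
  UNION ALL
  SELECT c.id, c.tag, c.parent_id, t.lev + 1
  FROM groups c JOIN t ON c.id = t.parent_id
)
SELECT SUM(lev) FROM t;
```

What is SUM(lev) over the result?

10

Base: id=7 (pi), parent_id=5, lev 0.
Iteration 1: join on id=5 -> beta (id 5, parent_id=4, lev 1).
Iteration 2: join on id=4 -> gamma (id 4, parent_id=3, lev 2).
Iteration 3: join on id=3 -> lam (id 3, parent_id=1, lev 3).
Iteration 4: join on id=1 -> omicron (id 1, parent_id=NULL, lev 4).
Iteration 5: parent_id is NULL; no match; recursion stops.
SUM(lev) = 0 + 1 + 2 + 3 + 4 = 10.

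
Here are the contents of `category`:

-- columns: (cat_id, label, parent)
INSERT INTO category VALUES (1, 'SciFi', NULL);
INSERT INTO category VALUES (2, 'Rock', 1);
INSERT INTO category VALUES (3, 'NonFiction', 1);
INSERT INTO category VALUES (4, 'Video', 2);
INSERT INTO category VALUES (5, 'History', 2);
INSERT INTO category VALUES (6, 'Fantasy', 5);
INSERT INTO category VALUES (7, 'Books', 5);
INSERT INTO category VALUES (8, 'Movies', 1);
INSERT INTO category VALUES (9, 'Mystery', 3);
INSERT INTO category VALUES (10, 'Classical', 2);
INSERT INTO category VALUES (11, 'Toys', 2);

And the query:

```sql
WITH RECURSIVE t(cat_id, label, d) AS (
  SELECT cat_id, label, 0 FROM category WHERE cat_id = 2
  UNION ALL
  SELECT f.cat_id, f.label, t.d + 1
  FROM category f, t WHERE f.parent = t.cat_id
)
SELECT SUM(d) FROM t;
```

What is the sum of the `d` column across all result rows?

Base: cat_id=2 (Rock) at d 0.
Iteration 1: rows with parent in {2} -> Video (id 4, d 1), History (id 5, d 1), Classical (id 10, d 1), Toys (id 11, d 1).
Iteration 2: rows with parent in {4,5,10,11} -> Fantasy (id 6, d 2), Books (id 7, d 2).
Iteration 3: no rows with parent in {6,7}; recursion stops.
SUM(d) = 0 + 1 + 1 + 1 + 1 + 2 + 2 = 8.

8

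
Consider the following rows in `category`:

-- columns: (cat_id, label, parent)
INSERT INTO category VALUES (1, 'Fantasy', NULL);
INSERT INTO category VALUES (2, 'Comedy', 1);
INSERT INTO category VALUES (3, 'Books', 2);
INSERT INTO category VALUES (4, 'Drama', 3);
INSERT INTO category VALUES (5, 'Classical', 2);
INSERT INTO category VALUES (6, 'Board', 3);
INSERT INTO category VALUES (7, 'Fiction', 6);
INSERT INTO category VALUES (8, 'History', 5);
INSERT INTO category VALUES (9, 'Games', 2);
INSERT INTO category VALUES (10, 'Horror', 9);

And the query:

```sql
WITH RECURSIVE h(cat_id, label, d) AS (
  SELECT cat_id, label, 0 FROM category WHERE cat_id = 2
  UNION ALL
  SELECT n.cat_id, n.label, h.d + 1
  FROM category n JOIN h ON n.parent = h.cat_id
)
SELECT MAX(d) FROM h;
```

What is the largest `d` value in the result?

3

Base: cat_id=2 (Comedy) at d 0.
Iteration 1: rows with parent in {2} -> Books (id 3, d 1), Classical (id 5, d 1), Games (id 9, d 1).
Iteration 2: rows with parent in {3,5,9} -> Drama (id 4, d 2), Board (id 6, d 2), History (id 8, d 2), Horror (id 10, d 2).
Iteration 3: rows with parent in {4,6,8,10} -> Fiction (id 7, d 3).
Iteration 4: no rows with parent in {7}; recursion stops.
d values: 0, 1, 1, 1, 2, 2, 2, 2, 3; the maximum is 3.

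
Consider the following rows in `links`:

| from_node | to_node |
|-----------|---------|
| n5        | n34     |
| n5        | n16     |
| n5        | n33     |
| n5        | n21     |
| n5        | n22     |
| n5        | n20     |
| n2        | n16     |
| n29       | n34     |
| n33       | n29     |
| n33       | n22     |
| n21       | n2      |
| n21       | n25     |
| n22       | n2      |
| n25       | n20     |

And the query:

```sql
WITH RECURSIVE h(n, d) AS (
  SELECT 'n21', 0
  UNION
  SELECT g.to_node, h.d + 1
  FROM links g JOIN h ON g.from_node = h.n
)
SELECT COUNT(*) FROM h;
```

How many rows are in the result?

Base: (n21, d=0).
Iteration 1: edges from {n21} -> (n2, d=1), (n25, d=1).
Iteration 2: edges from {n2,n25} -> (n16, d=2), (n20, d=2).
Iteration 3: no outgoing edges from {n16,n20}; recursion stops.
Total rows emitted: 5.

5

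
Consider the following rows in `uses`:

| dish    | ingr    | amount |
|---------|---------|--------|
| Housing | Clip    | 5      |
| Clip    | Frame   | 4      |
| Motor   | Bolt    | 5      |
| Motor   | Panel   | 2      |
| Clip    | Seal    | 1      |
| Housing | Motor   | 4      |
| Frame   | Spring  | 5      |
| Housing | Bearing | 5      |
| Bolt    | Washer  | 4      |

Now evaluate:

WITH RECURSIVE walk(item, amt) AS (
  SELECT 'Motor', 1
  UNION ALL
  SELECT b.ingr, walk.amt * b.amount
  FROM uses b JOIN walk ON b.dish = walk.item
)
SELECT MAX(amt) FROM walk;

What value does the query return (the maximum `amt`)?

20

Base: (Motor, amt=1).
Iteration 1: components of {Motor} -> Bolt = 1*5 = 5, Panel = 1*2 = 2.
Iteration 2: components of {Bolt,Panel} -> Washer = 5*4 = 20.
Iteration 3: no further components; recursion stops.
amt values: 1, 5, 2, 20; the maximum is 20.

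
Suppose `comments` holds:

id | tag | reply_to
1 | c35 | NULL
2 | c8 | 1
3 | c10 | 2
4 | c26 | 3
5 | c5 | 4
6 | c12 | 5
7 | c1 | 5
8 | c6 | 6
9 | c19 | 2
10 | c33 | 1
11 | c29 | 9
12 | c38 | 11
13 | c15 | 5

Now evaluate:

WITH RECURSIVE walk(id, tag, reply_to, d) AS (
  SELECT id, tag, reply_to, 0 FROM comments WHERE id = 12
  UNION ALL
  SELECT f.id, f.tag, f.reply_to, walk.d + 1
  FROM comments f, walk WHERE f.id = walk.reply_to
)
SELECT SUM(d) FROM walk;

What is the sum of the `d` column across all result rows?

Base: id=12 (c38), reply_to=11, d 0.
Iteration 1: join on id=11 -> c29 (id 11, reply_to=9, d 1).
Iteration 2: join on id=9 -> c19 (id 9, reply_to=2, d 2).
Iteration 3: join on id=2 -> c8 (id 2, reply_to=1, d 3).
Iteration 4: join on id=1 -> c35 (id 1, reply_to=NULL, d 4).
Iteration 5: reply_to is NULL; no match; recursion stops.
SUM(d) = 0 + 1 + 2 + 3 + 4 = 10.

10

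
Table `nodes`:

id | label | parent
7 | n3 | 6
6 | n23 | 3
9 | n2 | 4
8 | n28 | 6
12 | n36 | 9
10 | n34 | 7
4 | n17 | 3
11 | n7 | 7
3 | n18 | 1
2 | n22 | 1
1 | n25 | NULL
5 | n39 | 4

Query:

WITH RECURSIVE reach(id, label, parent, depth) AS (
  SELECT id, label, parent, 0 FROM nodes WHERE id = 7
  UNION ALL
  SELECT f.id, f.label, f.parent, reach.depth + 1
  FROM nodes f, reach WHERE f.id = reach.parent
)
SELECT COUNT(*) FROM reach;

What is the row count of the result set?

Base: id=7 (n3), parent=6, depth 0.
Iteration 1: join on id=6 -> n23 (id 6, parent=3, depth 1).
Iteration 2: join on id=3 -> n18 (id 3, parent=1, depth 2).
Iteration 3: join on id=1 -> n25 (id 1, parent=NULL, depth 3).
Iteration 4: parent is NULL; no match; recursion stops.
Total rows emitted: 4.

4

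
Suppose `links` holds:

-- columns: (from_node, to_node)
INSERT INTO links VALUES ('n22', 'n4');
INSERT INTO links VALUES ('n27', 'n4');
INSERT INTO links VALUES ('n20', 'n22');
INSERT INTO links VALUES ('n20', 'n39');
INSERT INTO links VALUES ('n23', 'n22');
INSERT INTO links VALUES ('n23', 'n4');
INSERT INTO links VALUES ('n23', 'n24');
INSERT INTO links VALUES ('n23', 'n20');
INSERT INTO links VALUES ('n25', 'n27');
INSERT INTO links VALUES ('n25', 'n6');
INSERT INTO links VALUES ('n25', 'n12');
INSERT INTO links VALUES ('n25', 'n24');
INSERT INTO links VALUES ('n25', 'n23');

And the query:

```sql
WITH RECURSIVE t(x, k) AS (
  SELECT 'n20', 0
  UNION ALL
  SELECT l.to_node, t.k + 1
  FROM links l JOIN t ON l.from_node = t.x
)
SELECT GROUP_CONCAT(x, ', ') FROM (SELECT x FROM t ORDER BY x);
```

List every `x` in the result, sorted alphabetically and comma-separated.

n20, n22, n39, n4

Base: (n20, k=0).
Iteration 1: edges from {n20} -> (n22, k=1), (n39, k=1).
Iteration 2: edges from {n22,n39} -> (n4, k=2).
Iteration 3: no outgoing edges from {n4}; recursion stops.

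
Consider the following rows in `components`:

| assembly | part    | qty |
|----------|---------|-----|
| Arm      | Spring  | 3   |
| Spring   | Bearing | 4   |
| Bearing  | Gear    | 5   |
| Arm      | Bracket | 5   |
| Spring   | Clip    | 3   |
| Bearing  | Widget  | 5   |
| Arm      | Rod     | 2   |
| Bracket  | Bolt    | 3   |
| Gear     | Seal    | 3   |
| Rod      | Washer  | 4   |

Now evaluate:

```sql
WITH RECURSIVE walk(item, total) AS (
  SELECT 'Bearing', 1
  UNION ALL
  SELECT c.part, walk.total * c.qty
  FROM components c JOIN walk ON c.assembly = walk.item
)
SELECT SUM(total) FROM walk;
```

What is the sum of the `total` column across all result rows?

26

Base: (Bearing, total=1).
Iteration 1: components of {Bearing} -> Gear = 1*5 = 5, Widget = 1*5 = 5.
Iteration 2: components of {Gear,Widget} -> Seal = 5*3 = 15.
Iteration 3: no further components; recursion stops.
SUM(total) = 1 + 5 + 5 + 15 = 26.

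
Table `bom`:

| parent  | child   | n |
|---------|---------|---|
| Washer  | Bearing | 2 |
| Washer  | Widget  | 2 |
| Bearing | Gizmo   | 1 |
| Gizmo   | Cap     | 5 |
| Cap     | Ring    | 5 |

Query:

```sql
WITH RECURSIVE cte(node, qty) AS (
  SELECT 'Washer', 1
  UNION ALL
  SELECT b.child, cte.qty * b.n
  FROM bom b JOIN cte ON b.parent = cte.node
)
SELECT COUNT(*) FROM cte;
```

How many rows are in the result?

6

Base: (Washer, qty=1).
Iteration 1: components of {Washer} -> Bearing = 1*2 = 2, Widget = 1*2 = 2.
Iteration 2: components of {Bearing,Widget} -> Gizmo = 2*1 = 2.
Iteration 3: components of {Gizmo} -> Cap = 2*5 = 10.
Iteration 4: components of {Cap} -> Ring = 10*5 = 50.
Iteration 5: no further components; recursion stops.
Total rows emitted: 6.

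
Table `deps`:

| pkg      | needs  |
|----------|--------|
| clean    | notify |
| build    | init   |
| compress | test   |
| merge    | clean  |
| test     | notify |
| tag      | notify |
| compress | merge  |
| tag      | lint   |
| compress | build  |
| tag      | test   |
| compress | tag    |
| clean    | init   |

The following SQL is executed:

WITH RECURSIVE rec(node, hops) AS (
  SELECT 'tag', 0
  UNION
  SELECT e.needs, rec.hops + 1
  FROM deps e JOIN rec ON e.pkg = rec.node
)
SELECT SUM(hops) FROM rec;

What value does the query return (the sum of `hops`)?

Base: (tag, hops=0).
Iteration 1: edges from {tag} -> (lint, hops=1), (notify, hops=1), (test, hops=1).
Iteration 2: edges from {lint,notify,test} -> (notify, hops=2).
Iteration 3: no outgoing edges from {notify}; recursion stops.
SUM(hops) = 0 + 1 + 1 + 1 + 2 = 5.

5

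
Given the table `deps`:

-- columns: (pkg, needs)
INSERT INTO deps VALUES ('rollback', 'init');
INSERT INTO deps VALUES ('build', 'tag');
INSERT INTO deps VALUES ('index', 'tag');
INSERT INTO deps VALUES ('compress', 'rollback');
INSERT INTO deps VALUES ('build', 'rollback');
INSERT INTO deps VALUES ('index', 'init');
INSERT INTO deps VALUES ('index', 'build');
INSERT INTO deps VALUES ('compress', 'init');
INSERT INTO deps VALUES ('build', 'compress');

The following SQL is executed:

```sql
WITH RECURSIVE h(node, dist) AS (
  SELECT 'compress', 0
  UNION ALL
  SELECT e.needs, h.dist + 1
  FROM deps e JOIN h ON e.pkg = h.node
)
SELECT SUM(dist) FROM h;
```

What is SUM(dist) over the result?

4

Base: (compress, dist=0).
Iteration 1: edges from {compress} -> (init, dist=1), (rollback, dist=1).
Iteration 2: edges from {init,rollback} -> (init, dist=2).
Iteration 3: no outgoing edges from {init}; recursion stops.
SUM(dist) = 0 + 1 + 1 + 2 = 4.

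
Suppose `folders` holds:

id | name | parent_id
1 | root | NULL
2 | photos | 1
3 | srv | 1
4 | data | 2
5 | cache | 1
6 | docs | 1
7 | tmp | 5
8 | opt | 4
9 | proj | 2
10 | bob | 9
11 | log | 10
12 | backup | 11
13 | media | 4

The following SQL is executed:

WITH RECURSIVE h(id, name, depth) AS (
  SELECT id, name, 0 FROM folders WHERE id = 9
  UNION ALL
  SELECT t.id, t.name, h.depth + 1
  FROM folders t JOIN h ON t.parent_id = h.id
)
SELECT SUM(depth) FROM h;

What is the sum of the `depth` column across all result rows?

6

Base: id=9 (proj) at depth 0.
Iteration 1: rows with parent_id in {9} -> bob (id 10, depth 1).
Iteration 2: rows with parent_id in {10} -> log (id 11, depth 2).
Iteration 3: rows with parent_id in {11} -> backup (id 12, depth 3).
Iteration 4: no rows with parent_id in {12}; recursion stops.
SUM(depth) = 0 + 1 + 2 + 3 = 6.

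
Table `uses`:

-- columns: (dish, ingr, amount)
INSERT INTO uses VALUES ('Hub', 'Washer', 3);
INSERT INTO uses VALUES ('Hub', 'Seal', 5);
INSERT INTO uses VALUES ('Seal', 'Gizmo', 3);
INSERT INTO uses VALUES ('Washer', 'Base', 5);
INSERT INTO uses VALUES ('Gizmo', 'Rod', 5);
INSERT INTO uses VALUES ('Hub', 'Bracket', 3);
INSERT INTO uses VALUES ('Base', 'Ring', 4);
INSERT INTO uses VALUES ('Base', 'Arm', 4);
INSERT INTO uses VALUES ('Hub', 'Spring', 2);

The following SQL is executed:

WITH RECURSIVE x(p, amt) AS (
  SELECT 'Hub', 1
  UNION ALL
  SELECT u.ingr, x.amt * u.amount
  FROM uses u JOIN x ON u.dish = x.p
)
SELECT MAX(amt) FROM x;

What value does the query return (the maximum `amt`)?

75

Base: (Hub, amt=1).
Iteration 1: components of {Hub} -> Bracket = 1*3 = 3, Seal = 1*5 = 5, Spring = 1*2 = 2, Washer = 1*3 = 3.
Iteration 2: components of {Bracket,Seal,Spring,Washer} -> Base = 3*5 = 15, Gizmo = 5*3 = 15.
Iteration 3: components of {Base,Gizmo} -> Arm = 15*4 = 60, Ring = 15*4 = 60, Rod = 15*5 = 75.
Iteration 4: no further components; recursion stops.
amt values: 1, 3, 5, 3, 2, 15, 15, 60, 60, 75; the maximum is 75.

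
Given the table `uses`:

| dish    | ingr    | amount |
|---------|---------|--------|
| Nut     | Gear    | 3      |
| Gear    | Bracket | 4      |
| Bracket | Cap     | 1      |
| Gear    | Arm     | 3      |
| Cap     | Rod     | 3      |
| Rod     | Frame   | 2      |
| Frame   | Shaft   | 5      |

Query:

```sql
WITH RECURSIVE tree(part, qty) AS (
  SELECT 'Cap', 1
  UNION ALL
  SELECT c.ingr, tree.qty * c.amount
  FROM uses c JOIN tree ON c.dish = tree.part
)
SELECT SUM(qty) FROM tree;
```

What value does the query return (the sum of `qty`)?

40

Base: (Cap, qty=1).
Iteration 1: components of {Cap} -> Rod = 1*3 = 3.
Iteration 2: components of {Rod} -> Frame = 3*2 = 6.
Iteration 3: components of {Frame} -> Shaft = 6*5 = 30.
Iteration 4: no further components; recursion stops.
SUM(qty) = 1 + 3 + 6 + 30 = 40.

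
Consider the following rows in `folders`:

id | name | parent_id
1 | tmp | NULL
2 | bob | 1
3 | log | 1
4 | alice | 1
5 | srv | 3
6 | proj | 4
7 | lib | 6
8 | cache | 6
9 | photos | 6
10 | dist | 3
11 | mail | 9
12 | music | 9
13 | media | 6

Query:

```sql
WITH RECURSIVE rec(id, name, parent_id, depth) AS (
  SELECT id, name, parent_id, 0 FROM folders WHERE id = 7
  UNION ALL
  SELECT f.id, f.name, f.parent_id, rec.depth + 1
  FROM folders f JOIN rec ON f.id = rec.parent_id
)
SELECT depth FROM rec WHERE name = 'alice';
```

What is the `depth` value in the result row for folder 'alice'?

2

Base: id=7 (lib), parent_id=6, depth 0.
Iteration 1: join on id=6 -> proj (id 6, parent_id=4, depth 1).
Iteration 2: join on id=4 -> alice (id 4, parent_id=1, depth 2).
Iteration 3: join on id=1 -> tmp (id 1, parent_id=NULL, depth 3).
Iteration 4: parent_id is NULL; no match; recursion stops.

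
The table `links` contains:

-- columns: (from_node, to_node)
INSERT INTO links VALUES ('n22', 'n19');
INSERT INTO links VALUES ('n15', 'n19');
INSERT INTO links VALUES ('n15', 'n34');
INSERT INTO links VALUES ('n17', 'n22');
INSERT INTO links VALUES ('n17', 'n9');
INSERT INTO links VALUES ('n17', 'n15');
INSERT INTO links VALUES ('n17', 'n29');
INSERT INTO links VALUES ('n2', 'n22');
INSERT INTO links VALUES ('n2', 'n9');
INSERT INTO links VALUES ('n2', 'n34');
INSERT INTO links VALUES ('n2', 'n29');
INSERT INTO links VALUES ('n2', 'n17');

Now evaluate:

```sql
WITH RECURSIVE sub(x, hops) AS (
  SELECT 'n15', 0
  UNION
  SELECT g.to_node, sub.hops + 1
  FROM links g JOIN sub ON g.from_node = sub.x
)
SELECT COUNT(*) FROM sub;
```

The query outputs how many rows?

Base: (n15, hops=0).
Iteration 1: edges from {n15} -> (n19, hops=1), (n34, hops=1).
Iteration 2: no outgoing edges from {n19,n34}; recursion stops.
Total rows emitted: 3.

3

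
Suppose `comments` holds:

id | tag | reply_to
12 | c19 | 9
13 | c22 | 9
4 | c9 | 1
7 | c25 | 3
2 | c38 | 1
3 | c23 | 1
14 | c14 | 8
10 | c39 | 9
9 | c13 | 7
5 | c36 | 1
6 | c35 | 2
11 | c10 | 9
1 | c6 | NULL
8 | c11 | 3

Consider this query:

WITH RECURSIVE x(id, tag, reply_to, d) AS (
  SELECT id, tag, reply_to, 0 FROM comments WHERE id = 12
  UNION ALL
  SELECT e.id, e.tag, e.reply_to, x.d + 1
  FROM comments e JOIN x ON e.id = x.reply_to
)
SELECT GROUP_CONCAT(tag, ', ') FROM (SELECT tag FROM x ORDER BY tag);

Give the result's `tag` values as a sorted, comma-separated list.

c13, c19, c23, c25, c6

Base: id=12 (c19), reply_to=9, d 0.
Iteration 1: join on id=9 -> c13 (id 9, reply_to=7, d 1).
Iteration 2: join on id=7 -> c25 (id 7, reply_to=3, d 2).
Iteration 3: join on id=3 -> c23 (id 3, reply_to=1, d 3).
Iteration 4: join on id=1 -> c6 (id 1, reply_to=NULL, d 4).
Iteration 5: reply_to is NULL; no match; recursion stops.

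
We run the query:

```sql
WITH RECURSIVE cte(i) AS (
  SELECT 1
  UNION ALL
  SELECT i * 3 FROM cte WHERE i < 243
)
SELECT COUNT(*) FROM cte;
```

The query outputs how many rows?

Base: i=1.
Iteration 1: 1 < 243 holds -> i = 1 * 3 = 3.
Iteration 2: 3 < 243 holds -> i = 3 * 3 = 9.
Iteration 3: 9 < 243 holds -> i = 9 * 3 = 27.
Iteration 4: 27 < 243 holds -> i = 27 * 3 = 81.
Iteration 5: 81 < 243 holds -> i = 81 * 3 = 243.
Iteration 6: 243 < 243 fails; recursion stops.
Total rows emitted: 6.

6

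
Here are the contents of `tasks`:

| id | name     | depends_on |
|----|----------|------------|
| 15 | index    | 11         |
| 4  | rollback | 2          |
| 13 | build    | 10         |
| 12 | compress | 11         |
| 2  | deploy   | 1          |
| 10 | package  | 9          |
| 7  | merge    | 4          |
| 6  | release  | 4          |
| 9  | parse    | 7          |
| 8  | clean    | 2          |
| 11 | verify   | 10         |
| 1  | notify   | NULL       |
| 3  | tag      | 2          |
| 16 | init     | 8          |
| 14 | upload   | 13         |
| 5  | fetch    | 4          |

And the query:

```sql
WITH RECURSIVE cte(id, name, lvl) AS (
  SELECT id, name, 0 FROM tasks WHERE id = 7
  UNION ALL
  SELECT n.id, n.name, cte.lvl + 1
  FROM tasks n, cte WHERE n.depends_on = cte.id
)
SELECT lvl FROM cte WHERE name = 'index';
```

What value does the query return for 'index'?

Base: id=7 (merge) at lvl 0.
Iteration 1: rows with depends_on in {7} -> parse (id 9, lvl 1).
Iteration 2: rows with depends_on in {9} -> package (id 10, lvl 2).
Iteration 3: rows with depends_on in {10} -> verify (id 11, lvl 3), build (id 13, lvl 3).
Iteration 4: rows with depends_on in {11,13} -> compress (id 12, lvl 4), upload (id 14, lvl 4), index (id 15, lvl 4).
Iteration 5: no rows with depends_on in {12,14,15}; recursion stops.

4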